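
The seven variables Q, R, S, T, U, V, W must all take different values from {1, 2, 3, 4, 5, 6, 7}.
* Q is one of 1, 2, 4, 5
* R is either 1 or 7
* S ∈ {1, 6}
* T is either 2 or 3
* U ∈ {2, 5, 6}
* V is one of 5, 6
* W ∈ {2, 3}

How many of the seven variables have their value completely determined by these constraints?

The 7 variables draw from only 7 values {1, 2, 3, 4, 5, 6, 7}, so each is used; only Q can be 4, hence Q = 4.
The 6 still-open variables together cover exactly {1, 2, 3, 5, 6, 7} — 6 values for 6 variables — and 7 appears only in R's list, so R = 7.
Among the 5 still-open variables, 1 fits only S (and all 5 values in {1, 2, 3, 5, 6} must be used), so S = 1.
The 2 variables T and W are confined to {2, 3}, which locks those values in; drop them from U.
Determined: Q=4, R=7, S=1. The other variables each still have more than one consistent value. That makes 3.

3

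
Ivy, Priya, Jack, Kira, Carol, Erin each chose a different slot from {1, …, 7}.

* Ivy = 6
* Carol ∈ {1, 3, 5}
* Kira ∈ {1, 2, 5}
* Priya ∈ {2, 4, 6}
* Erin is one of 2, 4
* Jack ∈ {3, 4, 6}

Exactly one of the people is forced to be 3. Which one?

Ivy must be 6 (only option left). So Priya, Jack can't be 6.
Priya and Erin between them cover only {2, 4} — a naked pair. Remove those values from Jack, Kira.
So 3 goes to Jack.

Jack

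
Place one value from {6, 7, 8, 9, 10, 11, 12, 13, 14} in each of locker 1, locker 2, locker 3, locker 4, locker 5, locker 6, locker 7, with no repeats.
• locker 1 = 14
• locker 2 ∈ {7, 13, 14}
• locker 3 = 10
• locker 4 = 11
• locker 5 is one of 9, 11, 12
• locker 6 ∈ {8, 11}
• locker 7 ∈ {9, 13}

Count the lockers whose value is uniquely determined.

4

locker 1 has just one choice, so locker 1 = 14. Eliminate 14 elsewhere: locker 2.
locker 3 must be 10 (only option left).
locker 4 has just one choice, so locker 4 = 11. Strike 11 from locker 5, locker 6.
locker 6 must be 8 (only option left).
Determined: locker 1=14, locker 3=10, locker 4=11, locker 6=8. The other lockers each still have more than one consistent value. That makes 4.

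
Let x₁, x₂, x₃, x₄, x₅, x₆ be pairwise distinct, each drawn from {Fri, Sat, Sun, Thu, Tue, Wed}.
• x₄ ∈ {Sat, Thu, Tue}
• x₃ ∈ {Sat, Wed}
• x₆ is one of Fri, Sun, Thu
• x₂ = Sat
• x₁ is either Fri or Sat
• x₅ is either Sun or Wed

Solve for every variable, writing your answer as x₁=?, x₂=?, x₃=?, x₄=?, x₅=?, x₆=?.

x₂ must be Sat (only option left). Eliminate Sat elsewhere: x₁, x₃, x₄.
x₃ has just one choice, so x₃ = Wed. Eliminate Wed elsewhere: x₅.
x₅ must be Sun (only option left). So x₆ can't be Sun.
That leaves x₁ = Fri. So x₆ can't be Fri.
x₆'s domain is down to {Thu}, so x₆ = Thu. Strike Thu from x₄.
x₄ has just one choice, so x₄ = Tue.

x₁=Fri, x₂=Sat, x₃=Wed, x₄=Tue, x₅=Sun, x₆=Thu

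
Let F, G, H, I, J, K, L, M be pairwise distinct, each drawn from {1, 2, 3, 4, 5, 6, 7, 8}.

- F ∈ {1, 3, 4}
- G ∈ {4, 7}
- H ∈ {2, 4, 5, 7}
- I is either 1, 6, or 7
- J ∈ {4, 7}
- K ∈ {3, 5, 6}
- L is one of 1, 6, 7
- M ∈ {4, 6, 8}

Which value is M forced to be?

8

The 8 variables together cover exactly {1, 2, 3, 4, 5, 6, 7, 8} — 8 values for 8 variables — and 2 appears only in H's list, so H = 2.
The 7 still-open variables together cover exactly {1, 3, 4, 5, 6, 7, 8} — 7 values for 7 variables — and 5 appears only in K's list, so K = 5.
The 6 still-open variables together cover exactly {1, 3, 4, 6, 7, 8} — 6 values for 6 variables — and 3 appears only in F's list, so F = 3.
The 5 still-open variables together cover exactly {1, 4, 6, 7, 8} — 5 values for 5 variables — and 8 appears only in M's list, so M = 8.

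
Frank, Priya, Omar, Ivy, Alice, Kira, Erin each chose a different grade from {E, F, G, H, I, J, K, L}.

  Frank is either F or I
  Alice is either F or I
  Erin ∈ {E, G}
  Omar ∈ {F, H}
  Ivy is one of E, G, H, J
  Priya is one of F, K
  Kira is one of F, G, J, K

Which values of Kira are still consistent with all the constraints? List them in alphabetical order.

Frank and Alice between them cover only {F, I} — a naked pair. Remove those values from Priya, Omar, Kira.
Priya has just one choice, so Priya = K. Eliminate K elsewhere: Kira.
Omar has just one choice, so Omar = H. Remove H from Ivy.
No further eliminations apply; Kira can still be any of G, J.

G, J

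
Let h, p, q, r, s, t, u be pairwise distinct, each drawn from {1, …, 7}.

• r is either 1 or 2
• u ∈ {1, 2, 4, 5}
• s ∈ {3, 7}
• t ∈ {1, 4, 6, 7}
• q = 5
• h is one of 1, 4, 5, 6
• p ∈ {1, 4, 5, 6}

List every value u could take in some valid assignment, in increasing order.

q must be 5 (only option left). Remove 5 from h, p, u.
Among the 6 still-open variables, 3 fits only s (and all 6 values in {1, 2, 3, 4, 6, 7} must be used), so s = 3.
The 5 still-open variables draw from only 5 values {1, 2, 4, 6, 7}, so each is used; only t can be 7, hence t = 7.
No further eliminations apply; u can still be any of 1, 2, 4.

1, 2, 4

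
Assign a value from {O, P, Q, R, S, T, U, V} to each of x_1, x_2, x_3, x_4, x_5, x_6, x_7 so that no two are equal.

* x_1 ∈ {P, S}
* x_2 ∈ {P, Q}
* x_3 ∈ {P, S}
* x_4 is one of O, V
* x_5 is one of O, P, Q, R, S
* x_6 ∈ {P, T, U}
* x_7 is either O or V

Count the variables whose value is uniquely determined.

2

x_1 and x_3 between them cover only {P, S} — a naked pair. Remove those values from x_2, x_5, x_6.
x_2's domain is down to {Q}, so x_2 = Q. So x_5 can't be Q.
x_4 and x_7 share exactly the 2 values {O, V}; by pigeonhole those values go to them, so strike O, V from x_5.
x_5's domain is down to {R}, so x_5 = R.
Determined: x_2=Q, x_5=R. The other variables each still have more than one consistent value. That makes 2.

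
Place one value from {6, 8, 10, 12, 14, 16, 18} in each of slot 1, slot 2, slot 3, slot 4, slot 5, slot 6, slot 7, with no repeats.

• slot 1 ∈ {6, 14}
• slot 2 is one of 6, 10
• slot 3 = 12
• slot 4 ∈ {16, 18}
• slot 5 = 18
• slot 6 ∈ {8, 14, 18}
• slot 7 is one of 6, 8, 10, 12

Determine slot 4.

slot 3's domain is down to {12}, so slot 3 = 12. Remove 12 from slot 7.
slot 5's domain is down to {18}, so slot 5 = 18. So slot 4, slot 6 can't be 18.
So slot 4 = 16.

16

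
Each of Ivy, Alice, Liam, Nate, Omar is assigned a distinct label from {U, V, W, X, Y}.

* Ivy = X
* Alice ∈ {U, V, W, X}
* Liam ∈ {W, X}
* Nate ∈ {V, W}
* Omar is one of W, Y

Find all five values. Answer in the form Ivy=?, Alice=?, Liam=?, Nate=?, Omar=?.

Ivy has just one choice, so Ivy = X. So Alice, Liam can't be X.
Liam must be W (only option left). So Alice, Nate, Omar can't be W.
That leaves Nate = V. Eliminate V elsewhere: Alice.
Omar must be Y (only option left).
Alice's domain is down to {U}, so Alice = U.

Ivy=X, Alice=U, Liam=W, Nate=V, Omar=Y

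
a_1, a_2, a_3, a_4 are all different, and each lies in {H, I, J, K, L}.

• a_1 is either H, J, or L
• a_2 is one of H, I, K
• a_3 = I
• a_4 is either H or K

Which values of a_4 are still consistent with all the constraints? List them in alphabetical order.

H, K

a_3 must be I (only option left). Strike I from a_2.
The 2 variables a_2 and a_4 are confined to {H, K}, which locks those values in; drop them from a_1.
No further eliminations apply; a_4 can still be any of H, K.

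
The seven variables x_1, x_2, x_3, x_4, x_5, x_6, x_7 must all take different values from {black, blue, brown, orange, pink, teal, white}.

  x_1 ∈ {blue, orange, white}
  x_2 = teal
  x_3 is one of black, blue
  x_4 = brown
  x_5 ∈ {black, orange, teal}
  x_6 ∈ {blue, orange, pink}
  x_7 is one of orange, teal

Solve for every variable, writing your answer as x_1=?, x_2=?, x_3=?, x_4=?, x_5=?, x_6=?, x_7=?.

x_2 has just one choice, so x_2 = teal. Remove teal from x_5, x_7.
That leaves x_4 = brown.
x_7's domain is down to {orange}, so x_7 = orange. Remove orange from x_1, x_5, x_6.
x_5 must be black (only option left). So x_3 can't be black.
x_3's domain is down to {blue}, so x_3 = blue. Strike blue from x_1, x_6.
x_6's domain is down to {pink}, so x_6 = pink.
x_1's domain is down to {white}, so x_1 = white.

x_1=white, x_2=teal, x_3=blue, x_4=brown, x_5=black, x_6=pink, x_7=orange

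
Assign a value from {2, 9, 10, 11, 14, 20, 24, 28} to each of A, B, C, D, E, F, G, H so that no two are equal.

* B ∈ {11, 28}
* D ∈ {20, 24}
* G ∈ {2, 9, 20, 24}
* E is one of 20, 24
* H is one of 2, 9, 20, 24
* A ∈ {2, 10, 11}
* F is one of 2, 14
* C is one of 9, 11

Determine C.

The 8 variables draw from only 8 values {2, 9, 10, 11, 14, 20, 24, 28}, so each is used; only A can be 10, hence A = 10.
The 7 still-open variables draw from only 7 values {2, 9, 11, 14, 20, 24, 28}, so each is used; only F can be 14, hence F = 14.
The 6 still-open variables together cover exactly {2, 9, 11, 20, 24, 28} — 6 values for 6 variables — and 28 appears only in B's list, so B = 28.
The 5 still-open variables together cover exactly {2, 9, 11, 20, 24} — 5 values for 5 variables — and 11 appears only in C's list, so C = 11.

11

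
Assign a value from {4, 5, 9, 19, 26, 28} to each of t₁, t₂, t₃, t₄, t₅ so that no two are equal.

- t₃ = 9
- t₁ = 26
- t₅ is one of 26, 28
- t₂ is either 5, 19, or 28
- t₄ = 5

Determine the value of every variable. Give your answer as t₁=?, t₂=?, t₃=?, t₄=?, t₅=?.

t₁=26, t₂=19, t₃=9, t₄=5, t₅=28

t₁ has just one choice, so t₁ = 26. Strike 26 from t₅.
t₃'s domain is down to {9}, so t₃ = 9.
t₄ must be 5 (only option left). So t₂ can't be 5.
t₅ must be 28 (only option left). Eliminate 28 elsewhere: t₂.
That leaves t₂ = 19.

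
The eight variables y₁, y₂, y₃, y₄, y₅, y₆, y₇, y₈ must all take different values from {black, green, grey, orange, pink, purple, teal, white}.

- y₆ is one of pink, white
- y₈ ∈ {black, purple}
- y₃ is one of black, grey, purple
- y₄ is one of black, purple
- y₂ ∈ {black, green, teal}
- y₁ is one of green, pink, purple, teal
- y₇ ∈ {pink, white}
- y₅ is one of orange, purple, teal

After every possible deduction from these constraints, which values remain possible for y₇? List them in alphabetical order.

The 8 variables draw from only 8 values {black, green, grey, orange, pink, purple, teal, white}, so each is used; only y₃ can be grey, hence y₃ = grey.
The 7 still-open variables together cover exactly {black, green, orange, pink, purple, teal, white} — 7 values for 7 variables — and orange appears only in y₅'s list, so y₅ = orange.
y₄ and y₈ share exactly the 2 values {black, purple}; by pigeonhole those values go to them, so strike black, purple from y₁, y₂.
The 2 variables y₆ and y₇ are confined to {pink, white}, which locks those values in; drop them from y₁.
No further eliminations apply; y₇ can still be any of pink, white.

pink, white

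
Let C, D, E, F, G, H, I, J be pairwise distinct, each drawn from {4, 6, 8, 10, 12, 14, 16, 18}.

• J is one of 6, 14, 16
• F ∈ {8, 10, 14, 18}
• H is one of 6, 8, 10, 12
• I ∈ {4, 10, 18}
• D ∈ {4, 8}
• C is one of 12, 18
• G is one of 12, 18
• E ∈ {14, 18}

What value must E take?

The 8 variables draw from only 8 values {4, 6, 8, 10, 12, 14, 16, 18}, so each is used; only J can be 16, hence J = 16.
The 7 still-open variables together cover exactly {4, 6, 8, 10, 12, 14, 18} — 7 values for 7 variables — and 6 appears only in H's list, so H = 6.
C and G between them cover only {12, 18} — a naked pair. Remove those values from E, F, I.
So E = 14.

14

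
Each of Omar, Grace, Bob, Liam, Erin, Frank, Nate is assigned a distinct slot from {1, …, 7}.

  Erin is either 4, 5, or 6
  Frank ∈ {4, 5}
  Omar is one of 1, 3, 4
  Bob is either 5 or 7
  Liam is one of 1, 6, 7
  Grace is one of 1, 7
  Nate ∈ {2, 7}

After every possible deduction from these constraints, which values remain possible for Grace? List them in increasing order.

The 7 variables together cover exactly {1, 2, 3, 4, 5, 6, 7} — 7 values for 7 variables — and 2 appears only in Nate's list, so Nate = 2.
The 6 still-open variables together cover exactly {1, 3, 4, 5, 6, 7} — 6 values for 6 variables — and 3 appears only in Omar's list, so Omar = 3.
No further eliminations apply; Grace can still be any of 1, 7.

1, 7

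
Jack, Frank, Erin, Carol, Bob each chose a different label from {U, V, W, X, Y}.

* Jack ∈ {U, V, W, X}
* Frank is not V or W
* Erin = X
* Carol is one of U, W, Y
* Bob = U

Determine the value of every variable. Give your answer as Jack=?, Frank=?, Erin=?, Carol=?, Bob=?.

Jack=V, Frank=Y, Erin=X, Carol=W, Bob=U

Erin has just one choice, so Erin = X. So Jack, Frank can't be X.
Bob has just one choice, so Bob = U. Remove U from Jack, Frank, Carol.
Frank must be Y (only option left). So Carol can't be Y.
Carol has just one choice, so Carol = W. Strike W from Jack.
Jack has just one choice, so Jack = V.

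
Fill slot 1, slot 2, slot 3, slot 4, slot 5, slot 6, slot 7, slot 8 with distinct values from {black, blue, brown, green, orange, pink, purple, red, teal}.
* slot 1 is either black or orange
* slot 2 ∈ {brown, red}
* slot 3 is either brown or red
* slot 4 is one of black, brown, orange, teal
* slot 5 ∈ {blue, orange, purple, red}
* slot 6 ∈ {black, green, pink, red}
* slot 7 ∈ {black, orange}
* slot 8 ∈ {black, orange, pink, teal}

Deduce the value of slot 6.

green

The 2 variables slot 1 and slot 7 are confined to {black, orange}, which locks those values in; drop them from slot 4, slot 5, slot 6, slot 8.
The 2 variables slot 2 and slot 3 are confined to {brown, red}, which locks those values in; drop them from slot 4, slot 5, slot 6.
That leaves slot 4 = teal. Remove teal from slot 8.
slot 8 must be pink (only option left). Remove pink from slot 6.
So slot 6 = green.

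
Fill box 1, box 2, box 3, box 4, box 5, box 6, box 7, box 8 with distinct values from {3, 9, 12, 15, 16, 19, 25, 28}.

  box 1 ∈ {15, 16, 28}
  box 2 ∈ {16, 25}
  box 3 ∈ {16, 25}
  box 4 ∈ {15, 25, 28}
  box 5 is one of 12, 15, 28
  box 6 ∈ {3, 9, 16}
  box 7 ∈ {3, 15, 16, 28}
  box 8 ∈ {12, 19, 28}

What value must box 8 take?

19

The 8 variables draw from only 8 values {3, 9, 12, 15, 16, 19, 25, 28}, so each is used; only box 6 can be 9, hence box 6 = 9.
The 7 still-open variables together cover exactly {3, 12, 15, 16, 19, 25, 28} — 7 values for 7 variables — and 3 appears only in box 7's list, so box 7 = 3.
The 6 still-open variables together cover exactly {12, 15, 16, 19, 25, 28} — 6 values for 6 variables — and 19 appears only in box 8's list, so box 8 = 19.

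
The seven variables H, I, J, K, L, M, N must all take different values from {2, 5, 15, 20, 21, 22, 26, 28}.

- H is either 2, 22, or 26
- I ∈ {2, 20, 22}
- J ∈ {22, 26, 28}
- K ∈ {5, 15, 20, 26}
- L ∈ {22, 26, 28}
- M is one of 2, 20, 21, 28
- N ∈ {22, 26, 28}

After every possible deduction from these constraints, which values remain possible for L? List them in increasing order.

22, 26, 28

J, L, N share exactly the 3 values {22, 26, 28}; by pigeonhole those values go to them, so strike 22, 26, 28 from H, I, K, M.
That leaves H = 2. Remove 2 from I, M.
That leaves I = 20. Strike 20 from K, M.
M must be 21 (only option left).
No further eliminations apply; L can still be any of 22, 26, 28.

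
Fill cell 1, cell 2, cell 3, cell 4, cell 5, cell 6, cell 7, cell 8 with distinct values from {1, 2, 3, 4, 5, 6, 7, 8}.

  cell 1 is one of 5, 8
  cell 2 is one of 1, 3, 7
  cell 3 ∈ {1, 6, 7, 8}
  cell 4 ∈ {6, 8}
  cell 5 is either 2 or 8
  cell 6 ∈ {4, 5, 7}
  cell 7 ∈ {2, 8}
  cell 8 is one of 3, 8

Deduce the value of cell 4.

6

The 8 variables draw from only 8 values {1, 2, 3, 4, 5, 6, 7, 8}, so each is used; only cell 6 can be 4, hence cell 6 = 4.
The 7 still-open variables together cover exactly {1, 2, 3, 5, 6, 7, 8} — 7 values for 7 variables — and 5 appears only in cell 1's list, so cell 1 = 5.
cell 5 and cell 7 share exactly the 2 values {2, 8}; by pigeonhole those values go to them, so strike 2, 8 from cell 3, cell 4, cell 8.
So cell 4 = 6.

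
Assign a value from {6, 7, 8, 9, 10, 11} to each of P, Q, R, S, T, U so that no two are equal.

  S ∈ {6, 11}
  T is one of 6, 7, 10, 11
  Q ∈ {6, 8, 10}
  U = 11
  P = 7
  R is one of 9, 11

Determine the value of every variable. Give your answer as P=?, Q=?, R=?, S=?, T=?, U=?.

P=7, Q=8, R=9, S=6, T=10, U=11

P's domain is down to {7}, so P = 7. Remove 7 from T.
U's domain is down to {11}, so U = 11. Eliminate 11 elsewhere: R, S, T.
R has just one choice, so R = 9.
S must be 6 (only option left). So Q, T can't be 6.
T's domain is down to {10}, so T = 10. Strike 10 from Q.
Q has just one choice, so Q = 8.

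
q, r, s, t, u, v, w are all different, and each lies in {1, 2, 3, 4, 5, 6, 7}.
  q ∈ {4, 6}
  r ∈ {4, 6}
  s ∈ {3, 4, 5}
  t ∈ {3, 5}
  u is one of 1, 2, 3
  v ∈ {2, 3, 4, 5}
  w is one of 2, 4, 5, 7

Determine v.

2

The 7 variables together cover exactly {1, 2, 3, 4, 5, 6, 7} — 7 values for 7 variables — and 1 appears only in u's list, so u = 1.
The 6 still-open variables draw from only 6 values {2, 3, 4, 5, 6, 7}, so each is used; only w can be 7, hence w = 7.
The 5 still-open variables together cover exactly {2, 3, 4, 5, 6} — 5 values for 5 variables — and 2 appears only in v's list, so v = 2.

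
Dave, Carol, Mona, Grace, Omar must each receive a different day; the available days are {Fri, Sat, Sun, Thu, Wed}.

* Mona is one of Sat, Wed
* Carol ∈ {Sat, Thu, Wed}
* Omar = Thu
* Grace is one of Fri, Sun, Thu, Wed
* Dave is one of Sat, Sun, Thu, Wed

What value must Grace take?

Fri

Omar's domain is down to {Thu}, so Omar = Thu. So Dave, Carol, Grace can't be Thu.
The 4 still-open variables draw from only 4 values {Fri, Sat, Sun, Wed}, so each is used; only Grace can be Fri, hence Grace = Fri.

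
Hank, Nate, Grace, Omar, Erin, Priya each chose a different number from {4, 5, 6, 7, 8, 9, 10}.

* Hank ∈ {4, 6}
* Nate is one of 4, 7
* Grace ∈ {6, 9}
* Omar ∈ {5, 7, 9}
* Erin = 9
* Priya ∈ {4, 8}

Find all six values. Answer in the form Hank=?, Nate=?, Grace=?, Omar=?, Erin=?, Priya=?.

Hank=4, Nate=7, Grace=6, Omar=5, Erin=9, Priya=8

Erin has just one choice, so Erin = 9. Eliminate 9 elsewhere: Grace, Omar.
That leaves Grace = 6. So Hank can't be 6.
Hank's domain is down to {4}, so Hank = 4. So Nate, Priya can't be 4.
Nate's domain is down to {7}, so Nate = 7. Eliminate 7 elsewhere: Omar.
Omar's domain is down to {5}, so Omar = 5.
Priya's domain is down to {8}, so Priya = 8.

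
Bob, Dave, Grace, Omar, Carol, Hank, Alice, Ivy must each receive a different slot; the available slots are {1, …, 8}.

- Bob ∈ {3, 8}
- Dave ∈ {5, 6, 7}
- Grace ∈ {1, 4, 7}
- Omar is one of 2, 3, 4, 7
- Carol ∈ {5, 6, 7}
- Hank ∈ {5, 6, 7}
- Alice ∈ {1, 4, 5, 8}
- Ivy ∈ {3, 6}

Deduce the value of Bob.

8

The 8 variables draw from only 8 values {1, 2, 3, 4, 5, 6, 7, 8}, so each is used; only Omar can be 2, hence Omar = 2.
The 3 variables Dave, Carol, Hank are confined to {5, 6, 7}, which locks those values in; drop them from Grace, Alice, Ivy.
Ivy's domain is down to {3}, so Ivy = 3. Strike 3 from Bob.
So Bob = 8.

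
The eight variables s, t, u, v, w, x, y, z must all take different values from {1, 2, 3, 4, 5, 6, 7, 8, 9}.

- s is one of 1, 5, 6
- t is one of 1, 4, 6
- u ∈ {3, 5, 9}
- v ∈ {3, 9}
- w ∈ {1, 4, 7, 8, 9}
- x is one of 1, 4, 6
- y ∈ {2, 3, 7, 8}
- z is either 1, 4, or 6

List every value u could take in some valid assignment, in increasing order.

t, x, z between them cover only {1, 4, 6} — a naked triple. Remove those values from s, w.
s's domain is down to {5}, so s = 5. Eliminate 5 elsewhere: u.
u and v share exactly the 2 values {3, 9}; by pigeonhole those values go to them, so strike 3, 9 from w, y.
No further eliminations apply; u can still be any of 3, 9.

3, 9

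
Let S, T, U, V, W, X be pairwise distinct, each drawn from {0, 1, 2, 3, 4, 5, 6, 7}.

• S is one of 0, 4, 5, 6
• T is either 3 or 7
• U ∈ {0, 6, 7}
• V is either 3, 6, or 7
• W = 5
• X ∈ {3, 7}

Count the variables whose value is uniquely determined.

W must be 5 (only option left). Remove 5 from S.
The 5 still-open variables draw from only 5 values {0, 3, 4, 6, 7}, so each is used; only S can be 4, hence S = 4.
Among the 4 still-open variables, 0 fits only U (and all 4 values in {0, 3, 6, 7} must be used), so U = 0.
The 3 still-open variables together cover exactly {3, 6, 7} — 3 values for 3 variables — and 6 appears only in V's list, so V = 6.
Determined: S=4, U=0, V=6, W=5. The other variables each still have more than one consistent value. That makes 4.

4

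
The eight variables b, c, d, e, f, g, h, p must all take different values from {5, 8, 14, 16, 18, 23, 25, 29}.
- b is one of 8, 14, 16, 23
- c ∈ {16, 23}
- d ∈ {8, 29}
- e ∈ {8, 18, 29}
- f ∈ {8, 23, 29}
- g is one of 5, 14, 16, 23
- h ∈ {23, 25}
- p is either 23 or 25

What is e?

The 8 variables draw from only 8 values {5, 8, 14, 16, 18, 23, 25, 29}, so each is used; only g can be 5, hence g = 5.
The 7 still-open variables together cover exactly {8, 14, 16, 18, 23, 25, 29} — 7 values for 7 variables — and 14 appears only in b's list, so b = 14.
Among the 6 still-open variables, 16 fits only c (and all 6 values in {8, 16, 18, 23, 25, 29} must be used), so c = 16.
Among the 5 still-open variables, 18 fits only e (and all 5 values in {8, 18, 23, 25, 29} must be used), so e = 18.

18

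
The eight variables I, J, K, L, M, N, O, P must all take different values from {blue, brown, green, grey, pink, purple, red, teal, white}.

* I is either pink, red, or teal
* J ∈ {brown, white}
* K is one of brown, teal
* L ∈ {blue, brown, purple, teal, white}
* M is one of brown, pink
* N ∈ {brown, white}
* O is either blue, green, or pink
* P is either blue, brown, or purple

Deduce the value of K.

The 8 variables together cover exactly {blue, brown, green, pink, purple, red, teal, white} — 8 values for 8 variables — and green appears only in O's list, so O = green.
Among the 7 still-open variables, red fits only I (and all 7 values in {blue, brown, pink, purple, red, teal, white} must be used), so I = red.
Among the 6 still-open variables, pink fits only M (and all 6 values in {blue, brown, pink, purple, teal, white} must be used), so M = pink.
J and N share exactly the 2 values {brown, white}; by pigeonhole those values go to them, so strike brown, white from K, L, P.
So K = teal.

teal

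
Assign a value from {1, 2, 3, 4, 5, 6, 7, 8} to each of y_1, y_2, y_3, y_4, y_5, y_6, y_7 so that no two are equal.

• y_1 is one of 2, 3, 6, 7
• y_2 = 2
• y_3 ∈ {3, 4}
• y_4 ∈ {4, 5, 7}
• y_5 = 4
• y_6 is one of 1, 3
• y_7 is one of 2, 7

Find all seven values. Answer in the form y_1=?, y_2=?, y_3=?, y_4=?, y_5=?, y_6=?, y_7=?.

y_1=6, y_2=2, y_3=3, y_4=5, y_5=4, y_6=1, y_7=7

y_2's domain is down to {2}, so y_2 = 2. Strike 2 from y_1, y_7.
That leaves y_5 = 4. Remove 4 from y_3, y_4.
That leaves y_7 = 7. Remove 7 from y_1, y_4.
That leaves y_3 = 3. Strike 3 from y_1, y_6.
That leaves y_4 = 5.
y_6's domain is down to {1}, so y_6 = 1.
y_1's domain is down to {6}, so y_1 = 6.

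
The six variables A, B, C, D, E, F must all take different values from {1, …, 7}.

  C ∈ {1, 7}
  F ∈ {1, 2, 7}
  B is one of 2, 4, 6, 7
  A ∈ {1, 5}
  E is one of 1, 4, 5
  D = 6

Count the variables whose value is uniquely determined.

1

D must be 6 (only option left). Remove 6 from B.
Determined: D=6. The other variables each still have more than one consistent value. That makes 1.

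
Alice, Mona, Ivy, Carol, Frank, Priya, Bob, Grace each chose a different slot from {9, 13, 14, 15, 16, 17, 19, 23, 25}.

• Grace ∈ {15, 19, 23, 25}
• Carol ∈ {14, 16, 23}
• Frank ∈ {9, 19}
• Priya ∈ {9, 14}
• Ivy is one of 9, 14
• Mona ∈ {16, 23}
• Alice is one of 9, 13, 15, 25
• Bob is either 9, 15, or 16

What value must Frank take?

The 8 variables draw from only 8 values {9, 13, 14, 15, 16, 19, 23, 25}, so each is used; only Alice can be 13, hence Alice = 13.
Among the 7 still-open variables, 25 fits only Grace (and all 7 values in {9, 14, 15, 16, 19, 23, 25} must be used), so Grace = 25.
Among the 6 still-open variables, 15 fits only Bob (and all 6 values in {9, 14, 15, 16, 19, 23} must be used), so Bob = 15.
The 5 still-open variables together cover exactly {9, 14, 16, 19, 23} — 5 values for 5 variables — and 19 appears only in Frank's list, so Frank = 19.

19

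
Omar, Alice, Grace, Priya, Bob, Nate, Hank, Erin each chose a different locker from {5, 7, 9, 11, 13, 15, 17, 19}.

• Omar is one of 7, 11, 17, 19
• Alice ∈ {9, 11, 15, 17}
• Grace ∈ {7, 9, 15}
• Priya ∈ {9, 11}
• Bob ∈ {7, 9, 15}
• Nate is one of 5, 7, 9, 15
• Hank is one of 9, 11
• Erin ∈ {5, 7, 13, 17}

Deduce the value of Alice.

The 8 variables together cover exactly {5, 7, 9, 11, 13, 15, 17, 19} — 8 values for 8 variables — and 13 appears only in Erin's list, so Erin = 13.
The 7 still-open variables draw from only 7 values {5, 7, 9, 11, 15, 17, 19}, so each is used; only Nate can be 5, hence Nate = 5.
The 6 still-open variables draw from only 6 values {7, 9, 11, 15, 17, 19}, so each is used; only Omar can be 19, hence Omar = 19.
The 5 still-open variables draw from only 5 values {7, 9, 11, 15, 17}, so each is used; only Alice can be 17, hence Alice = 17.

17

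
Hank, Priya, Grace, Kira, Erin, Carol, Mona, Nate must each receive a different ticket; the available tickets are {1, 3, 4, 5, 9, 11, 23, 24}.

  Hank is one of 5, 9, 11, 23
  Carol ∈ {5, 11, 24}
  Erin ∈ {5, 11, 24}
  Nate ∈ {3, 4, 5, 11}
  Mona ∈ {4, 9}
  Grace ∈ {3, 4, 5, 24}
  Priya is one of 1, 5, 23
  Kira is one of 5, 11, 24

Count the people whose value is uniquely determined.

3

The 8 variables together cover exactly {1, 3, 4, 5, 9, 11, 23, 24} — 8 values for 8 variables — and 1 appears only in Priya's list, so Priya = 1.
The 7 still-open variables together cover exactly {3, 4, 5, 9, 11, 23, 24} — 7 values for 7 variables — and 23 appears only in Hank's list, so Hank = 23.
The 6 still-open variables draw from only 6 values {3, 4, 5, 9, 11, 24}, so each is used; only Mona can be 9, hence Mona = 9.
The 3 variables Kira, Erin, Carol are confined to {5, 11, 24}, which locks those values in; drop them from Grace, Nate.
Determined: Hank=23, Priya=1, Mona=9. The other people each still have more than one consistent value. That makes 3.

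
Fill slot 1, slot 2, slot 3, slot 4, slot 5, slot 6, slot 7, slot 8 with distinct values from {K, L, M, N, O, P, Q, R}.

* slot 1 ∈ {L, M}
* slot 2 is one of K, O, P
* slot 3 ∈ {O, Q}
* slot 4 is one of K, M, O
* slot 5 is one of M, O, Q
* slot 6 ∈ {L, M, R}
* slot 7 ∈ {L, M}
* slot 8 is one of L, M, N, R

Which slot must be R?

slot 6

Among the 8 variables, N fits only slot 8 (and all 8 values in {K, L, M, N, O, P, Q, R} must be used), so slot 8 = N.
The 7 still-open variables draw from only 7 values {K, L, M, O, P, Q, R}, so each is used; only slot 2 can be P, hence slot 2 = P.
The 6 still-open variables draw from only 6 values {K, L, M, O, Q, R}, so each is used; only slot 4 can be K, hence slot 4 = K.
The 5 still-open variables together cover exactly {L, M, O, Q, R} — 5 values for 5 variables — and R appears only in slot 6's list, so slot 6 = R.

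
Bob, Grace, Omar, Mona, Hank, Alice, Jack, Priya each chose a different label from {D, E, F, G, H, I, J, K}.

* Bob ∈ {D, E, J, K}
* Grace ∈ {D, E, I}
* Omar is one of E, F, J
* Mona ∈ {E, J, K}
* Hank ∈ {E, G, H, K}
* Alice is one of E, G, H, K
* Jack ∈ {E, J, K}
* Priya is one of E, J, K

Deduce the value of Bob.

D

Among the 8 variables, F fits only Omar (and all 8 values in {D, E, F, G, H, I, J, K} must be used), so Omar = F.
The 7 still-open variables together cover exactly {D, E, G, H, I, J, K} — 7 values for 7 variables — and I appears only in Grace's list, so Grace = I.
The 6 still-open variables together cover exactly {D, E, G, H, J, K} — 6 values for 6 variables — and D appears only in Bob's list, so Bob = D.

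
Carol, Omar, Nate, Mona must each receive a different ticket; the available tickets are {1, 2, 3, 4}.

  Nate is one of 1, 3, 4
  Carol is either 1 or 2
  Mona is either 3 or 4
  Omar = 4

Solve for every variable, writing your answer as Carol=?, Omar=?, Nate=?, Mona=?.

Carol=2, Omar=4, Nate=1, Mona=3

Omar has just one choice, so Omar = 4. So Nate, Mona can't be 4.
Mona's domain is down to {3}, so Mona = 3. Strike 3 from Nate.
That leaves Nate = 1. Strike 1 from Carol.
Carol's domain is down to {2}, so Carol = 2.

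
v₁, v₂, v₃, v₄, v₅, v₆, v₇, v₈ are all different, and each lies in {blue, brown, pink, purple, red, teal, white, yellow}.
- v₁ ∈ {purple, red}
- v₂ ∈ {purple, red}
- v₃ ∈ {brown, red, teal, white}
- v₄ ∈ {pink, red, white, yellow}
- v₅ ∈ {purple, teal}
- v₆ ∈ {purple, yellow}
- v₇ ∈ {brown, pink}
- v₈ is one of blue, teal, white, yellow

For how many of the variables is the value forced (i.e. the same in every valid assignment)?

3

The 8 variables together cover exactly {blue, brown, pink, purple, red, teal, white, yellow} — 8 values for 8 variables — and blue appears only in v₈'s list, so v₈ = blue.
v₁ and v₂ share exactly the 2 values {purple, red}; by pigeonhole those values go to them, so strike purple, red from v₃, v₄, v₅, v₆.
v₅ has just one choice, so v₅ = teal. Remove teal from v₃.
v₆ has just one choice, so v₆ = yellow. Remove yellow from v₄.
Determined: v₅=teal, v₆=yellow, v₈=blue. The other variables each still have more than one consistent value. That makes 3.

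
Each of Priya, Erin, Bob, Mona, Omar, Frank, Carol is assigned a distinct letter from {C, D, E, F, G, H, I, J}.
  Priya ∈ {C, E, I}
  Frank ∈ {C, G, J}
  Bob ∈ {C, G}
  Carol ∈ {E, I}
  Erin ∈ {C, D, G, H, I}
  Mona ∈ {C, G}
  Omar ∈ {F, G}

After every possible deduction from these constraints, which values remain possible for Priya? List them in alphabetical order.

Bob and Mona share exactly the 2 values {C, G}; by pigeonhole those values go to them, so strike C, G from Priya, Erin, Omar, Frank.
Omar's domain is down to {F}, so Omar = F.
Frank must be J (only option left).
The 2 variables Priya and Carol are confined to {E, I}, which locks those values in; drop them from Erin.
No further eliminations apply; Priya can still be any of E, I.

E, I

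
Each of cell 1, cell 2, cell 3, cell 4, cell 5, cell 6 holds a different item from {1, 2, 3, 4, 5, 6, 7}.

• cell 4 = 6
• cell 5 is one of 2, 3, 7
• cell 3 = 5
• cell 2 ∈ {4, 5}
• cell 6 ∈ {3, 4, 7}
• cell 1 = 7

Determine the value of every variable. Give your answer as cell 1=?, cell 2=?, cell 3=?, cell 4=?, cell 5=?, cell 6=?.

cell 1=7, cell 2=4, cell 3=5, cell 4=6, cell 5=2, cell 6=3

cell 1's domain is down to {7}, so cell 1 = 7. Strike 7 from cell 5, cell 6.
cell 3 must be 5 (only option left). Strike 5 from cell 2.
cell 4 must be 6 (only option left).
cell 2 has just one choice, so cell 2 = 4. So cell 6 can't be 4.
cell 6 must be 3 (only option left). So cell 5 can't be 3.
cell 5's domain is down to {2}, so cell 5 = 2.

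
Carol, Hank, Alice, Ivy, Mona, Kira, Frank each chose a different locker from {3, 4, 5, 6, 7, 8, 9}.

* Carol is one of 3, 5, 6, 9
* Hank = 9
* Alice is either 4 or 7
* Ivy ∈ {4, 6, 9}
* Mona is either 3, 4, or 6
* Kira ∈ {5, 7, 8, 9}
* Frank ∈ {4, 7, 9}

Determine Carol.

5

Hank's domain is down to {9}, so Hank = 9. Remove 9 from Carol, Ivy, Kira, Frank.
Among the 6 still-open variables, 8 fits only Kira (and all 6 values in {3, 4, 5, 6, 7, 8} must be used), so Kira = 8.
Among the 5 still-open variables, 5 fits only Carol (and all 5 values in {3, 4, 5, 6, 7} must be used), so Carol = 5.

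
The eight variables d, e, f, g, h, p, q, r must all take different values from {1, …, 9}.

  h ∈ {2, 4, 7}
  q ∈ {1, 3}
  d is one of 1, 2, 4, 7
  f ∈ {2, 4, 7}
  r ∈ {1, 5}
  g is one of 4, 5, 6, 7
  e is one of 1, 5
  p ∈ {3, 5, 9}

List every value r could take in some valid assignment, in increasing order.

1, 5

The 8 variables draw from only 8 values {1, 2, 3, 4, 5, 6, 7, 9}, so each is used; only g can be 6, hence g = 6.
The 7 still-open variables draw from only 7 values {1, 2, 3, 4, 5, 7, 9}, so each is used; only p can be 9, hence p = 9.
The 6 still-open variables together cover exactly {1, 2, 3, 4, 5, 7} — 6 values for 6 variables — and 3 appears only in q's list, so q = 3.
The 2 variables e and r are confined to {1, 5}, which locks those values in; drop them from d.
No further eliminations apply; r can still be any of 1, 5.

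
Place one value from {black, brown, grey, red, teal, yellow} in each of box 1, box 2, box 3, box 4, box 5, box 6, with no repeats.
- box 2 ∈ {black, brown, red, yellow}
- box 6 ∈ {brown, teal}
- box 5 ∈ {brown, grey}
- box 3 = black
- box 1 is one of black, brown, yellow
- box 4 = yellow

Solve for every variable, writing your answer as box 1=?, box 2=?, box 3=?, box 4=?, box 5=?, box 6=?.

box 3 must be black (only option left). So box 1, box 2 can't be black.
box 4 has just one choice, so box 4 = yellow. So box 1, box 2 can't be yellow.
That leaves box 1 = brown. Remove brown from box 2, box 5, box 6.
box 2's domain is down to {red}, so box 2 = red.
box 5 has just one choice, so box 5 = grey.
box 6 has just one choice, so box 6 = teal.

box 1=brown, box 2=red, box 3=black, box 4=yellow, box 5=grey, box 6=teal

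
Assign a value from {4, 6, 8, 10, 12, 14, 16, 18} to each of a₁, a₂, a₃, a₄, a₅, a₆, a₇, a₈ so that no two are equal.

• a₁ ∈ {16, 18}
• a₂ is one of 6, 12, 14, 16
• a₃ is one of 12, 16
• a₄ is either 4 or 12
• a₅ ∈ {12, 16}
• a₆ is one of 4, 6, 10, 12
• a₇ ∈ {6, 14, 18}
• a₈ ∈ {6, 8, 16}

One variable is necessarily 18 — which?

a₁

The 8 variables together cover exactly {4, 6, 8, 10, 12, 14, 16, 18} — 8 values for 8 variables — and 8 appears only in a₈'s list, so a₈ = 8.
The 7 still-open variables draw from only 7 values {4, 6, 10, 12, 14, 16, 18}, so each is used; only a₆ can be 10, hence a₆ = 10.
Among the 6 still-open variables, 4 fits only a₄ (and all 6 values in {4, 6, 12, 14, 16, 18} must be used), so a₄ = 4.
The 2 variables a₃ and a₅ are confined to {12, 16}, which locks those values in; drop them from a₁, a₂.
So 18 goes to a₁.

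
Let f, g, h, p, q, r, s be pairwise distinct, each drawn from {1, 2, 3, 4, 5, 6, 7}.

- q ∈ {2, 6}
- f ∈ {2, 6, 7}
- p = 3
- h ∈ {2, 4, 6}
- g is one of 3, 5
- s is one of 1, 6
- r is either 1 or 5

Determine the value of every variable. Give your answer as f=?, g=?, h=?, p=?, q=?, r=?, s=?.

f=7, g=5, h=4, p=3, q=2, r=1, s=6

p's domain is down to {3}, so p = 3. Remove 3 from g.
g must be 5 (only option left). Remove 5 from r.
r must be 1 (only option left). Remove 1 from s.
s must be 6 (only option left). Remove 6 from f, h, q.
q has just one choice, so q = 2. Eliminate 2 elsewhere: f, h.
f must be 7 (only option left).
h has just one choice, so h = 4.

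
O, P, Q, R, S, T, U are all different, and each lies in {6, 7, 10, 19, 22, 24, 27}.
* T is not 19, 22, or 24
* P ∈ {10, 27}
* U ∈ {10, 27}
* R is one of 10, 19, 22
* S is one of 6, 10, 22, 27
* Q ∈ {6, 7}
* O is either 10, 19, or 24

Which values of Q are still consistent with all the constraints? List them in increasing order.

6, 7

The 7 variables together cover exactly {6, 7, 10, 19, 22, 24, 27} — 7 values for 7 variables — and 24 appears only in O's list, so O = 24.
Among the 6 still-open variables, 19 fits only R (and all 6 values in {6, 7, 10, 19, 22, 27} must be used), so R = 19.
The 5 still-open variables together cover exactly {6, 7, 10, 22, 27} — 5 values for 5 variables — and 22 appears only in S's list, so S = 22.
The 2 variables P and U are confined to {10, 27}, which locks those values in; drop them from T.
No further eliminations apply; Q can still be any of 6, 7.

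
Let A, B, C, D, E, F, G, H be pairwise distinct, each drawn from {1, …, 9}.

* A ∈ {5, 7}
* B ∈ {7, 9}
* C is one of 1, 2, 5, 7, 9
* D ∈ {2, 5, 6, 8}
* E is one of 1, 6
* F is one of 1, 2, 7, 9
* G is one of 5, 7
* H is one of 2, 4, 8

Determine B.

9

The 8 variables together cover exactly {1, 2, 4, 5, 6, 7, 8, 9} — 8 values for 8 variables — and 4 appears only in H's list, so H = 4.
Among the 7 still-open variables, 8 fits only D (and all 7 values in {1, 2, 5, 6, 7, 8, 9} must be used), so D = 8.
The 6 still-open variables draw from only 6 values {1, 2, 5, 6, 7, 9}, so each is used; only E can be 6, hence E = 6.
A and G between them cover only {5, 7} — a naked pair. Remove those values from B, C, F.
So B = 9.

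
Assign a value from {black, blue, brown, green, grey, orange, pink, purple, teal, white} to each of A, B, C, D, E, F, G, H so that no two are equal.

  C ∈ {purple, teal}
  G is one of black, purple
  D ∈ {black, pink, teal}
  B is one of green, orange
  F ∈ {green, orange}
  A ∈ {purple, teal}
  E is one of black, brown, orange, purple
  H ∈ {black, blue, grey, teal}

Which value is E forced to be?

brown

A and C share exactly the 2 values {purple, teal}; by pigeonhole those values go to them, so strike purple, teal from D, E, G, H.
G must be black (only option left). Strike black from D, E, H.
That leaves D = pink.
The 2 variables B and F are confined to {green, orange}, which locks those values in; drop them from E.
So E = brown.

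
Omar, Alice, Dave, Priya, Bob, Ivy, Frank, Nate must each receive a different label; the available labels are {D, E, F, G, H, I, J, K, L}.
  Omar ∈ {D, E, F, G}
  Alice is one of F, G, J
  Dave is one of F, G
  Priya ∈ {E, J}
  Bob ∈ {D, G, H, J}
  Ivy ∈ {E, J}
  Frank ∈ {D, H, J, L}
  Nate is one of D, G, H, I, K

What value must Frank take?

The 2 variables Priya and Ivy are confined to {E, J}, which locks those values in; drop them from Omar, Alice, Bob, Frank.
Alice and Dave share exactly the 2 values {F, G}; by pigeonhole those values go to them, so strike F, G from Omar, Bob, Nate.
Omar's domain is down to {D}, so Omar = D. Eliminate D elsewhere: Bob, Frank, Nate.
Bob must be H (only option left). So Frank, Nate can't be H.
So Frank = L.

L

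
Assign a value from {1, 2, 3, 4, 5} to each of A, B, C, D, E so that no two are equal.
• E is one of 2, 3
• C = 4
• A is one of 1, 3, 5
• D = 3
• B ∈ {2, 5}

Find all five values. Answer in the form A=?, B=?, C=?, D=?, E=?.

A=1, B=5, C=4, D=3, E=2

C's domain is down to {4}, so C = 4.
That leaves D = 3. Strike 3 from A, E.
E's domain is down to {2}, so E = 2. Remove 2 from B.
That leaves B = 5. Remove 5 from A.
That leaves A = 1.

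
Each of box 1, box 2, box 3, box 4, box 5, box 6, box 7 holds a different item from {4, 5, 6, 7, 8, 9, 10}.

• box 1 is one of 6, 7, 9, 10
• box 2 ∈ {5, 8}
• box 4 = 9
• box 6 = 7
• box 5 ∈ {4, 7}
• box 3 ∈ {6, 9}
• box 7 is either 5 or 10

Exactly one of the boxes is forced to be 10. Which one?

box 4 must be 9 (only option left). Eliminate 9 elsewhere: box 1, box 3.
box 6's domain is down to {7}, so box 6 = 7. Strike 7 from box 1, box 5.
box 3 must be 6 (only option left). Eliminate 6 elsewhere: box 1.
So 10 goes to box 1.

box 1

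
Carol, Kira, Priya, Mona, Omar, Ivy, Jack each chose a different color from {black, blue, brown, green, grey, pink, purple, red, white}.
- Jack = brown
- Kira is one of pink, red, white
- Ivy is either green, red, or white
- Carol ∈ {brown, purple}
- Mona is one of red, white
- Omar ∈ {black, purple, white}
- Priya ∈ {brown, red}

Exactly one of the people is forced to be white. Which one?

Jack's domain is down to {brown}, so Jack = brown. Strike brown from Carol, Priya.
That leaves Carol = purple. So Omar can't be purple.
Priya's domain is down to {red}, so Priya = red. So Kira, Mona, Ivy can't be red.
So white goes to Mona.

Mona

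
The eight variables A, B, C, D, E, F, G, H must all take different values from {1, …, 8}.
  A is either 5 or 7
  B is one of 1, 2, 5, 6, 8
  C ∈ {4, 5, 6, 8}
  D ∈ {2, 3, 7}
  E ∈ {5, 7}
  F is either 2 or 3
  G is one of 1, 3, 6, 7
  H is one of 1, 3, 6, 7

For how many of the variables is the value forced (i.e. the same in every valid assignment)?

2

Among the 8 variables, 4 fits only C (and all 8 values in {1, 2, 3, 4, 5, 6, 7, 8} must be used), so C = 4.
Among the 7 still-open variables, 8 fits only B (and all 7 values in {1, 2, 3, 5, 6, 7, 8} must be used), so B = 8.
The 2 variables A and E are confined to {5, 7}, which locks those values in; drop them from D, G, H.
D and F between them cover only {2, 3} — a naked pair. Remove those values from G, H.
Determined: B=8, C=4. The other variables each still have more than one consistent value. That makes 2.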